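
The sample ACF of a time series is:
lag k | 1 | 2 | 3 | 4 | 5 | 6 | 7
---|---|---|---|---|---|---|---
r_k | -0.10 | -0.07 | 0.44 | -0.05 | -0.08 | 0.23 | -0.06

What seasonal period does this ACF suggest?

The largest autocorrelation is r_3 = 0.44, with a weaker echo at lag 6 (0.23); the remaining lags stay at or below -0.05.
The dominant spike at lag 3 indicates a seasonal period of 3.

3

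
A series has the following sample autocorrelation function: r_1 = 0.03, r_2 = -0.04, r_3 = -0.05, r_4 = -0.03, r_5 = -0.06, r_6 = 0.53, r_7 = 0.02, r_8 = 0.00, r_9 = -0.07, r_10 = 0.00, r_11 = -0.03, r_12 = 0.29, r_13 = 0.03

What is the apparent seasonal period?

The largest autocorrelation is r_6 = 0.53, with a weaker echo at lag 12 (0.29); the remaining lags stay at or below 0.03.
The dominant spike at lag 6 indicates a seasonal period of 6.

6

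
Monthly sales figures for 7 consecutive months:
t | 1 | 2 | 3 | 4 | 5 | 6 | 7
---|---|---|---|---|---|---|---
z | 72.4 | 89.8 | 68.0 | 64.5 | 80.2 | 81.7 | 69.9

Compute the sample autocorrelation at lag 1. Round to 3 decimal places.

Mean z̄ = (72.4 + 89.8 + 68.0 + 64.5 + 80.2 + 81.7 + 69.9)/7 = 75.2143
Deviations from mean: -2.8143, 14.5857, -7.2143, -10.7143, 4.9857, 6.4857, -5.3143
Σ(z_t−z̄)(z_{t+1}−z̄) = (-41.0484) + (-105.2255) + (77.2959) + (-53.4184) + (32.3359) + (-34.4669) = -124.5273
Denominator Σ(z_t−z̄)² = 482.6686
r_1 = -124.5273 / 482.6686 = -0.258

-0.258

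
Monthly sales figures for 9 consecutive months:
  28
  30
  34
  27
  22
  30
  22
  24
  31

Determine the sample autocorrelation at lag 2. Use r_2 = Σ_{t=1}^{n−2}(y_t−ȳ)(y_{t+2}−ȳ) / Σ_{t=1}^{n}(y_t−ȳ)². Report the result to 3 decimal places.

-0.233

Mean ȳ = (28 + 30 + 34 + 27 + 22 + 30 + 22 + 24 + 31)/9 = 27.5556
Numerator Σ_{t=1}^{7}(y_t−ȳ)(y_{t+2}−ȳ) = -32.6173
Denominator Σ(y_t−ȳ)² = 140.2222
r_2 = -32.6173 / 140.2222 = -0.233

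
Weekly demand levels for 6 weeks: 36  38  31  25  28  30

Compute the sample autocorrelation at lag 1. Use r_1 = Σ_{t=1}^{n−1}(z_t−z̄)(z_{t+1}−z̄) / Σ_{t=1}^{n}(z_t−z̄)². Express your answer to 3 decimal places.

Mean z̄ = (36 + 38 + 31 + 25 + 28 + 30)/6 = 31.3333
Numerator Σ_{t=1}^{5}(z_t−z̄)(z_{t+1}−z̄) = 56.5556
Denominator Σ(z_t−z̄)² = 119.3333
r_1 = 56.5556 / 119.3333 = 0.474

0.474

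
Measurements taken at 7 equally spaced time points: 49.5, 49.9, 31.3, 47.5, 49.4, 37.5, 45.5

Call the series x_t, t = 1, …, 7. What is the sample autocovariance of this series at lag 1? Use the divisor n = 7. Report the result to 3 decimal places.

Mean x̄ = (49.5 + 49.9 + 31.3 + 47.5 + 49.4 + 37.5 + 45.5)/7 = 44.3714
Deviations: 5.1286, 5.5286, -13.0714, 3.1286, 5.0286, -6.8714, 1.1286
Σ_{t=1}^{6}(x_t−x̄)(x_{t+1}−x̄) = -111.3837
γ_1 = -111.3837 / 7 = -15.912

-15.912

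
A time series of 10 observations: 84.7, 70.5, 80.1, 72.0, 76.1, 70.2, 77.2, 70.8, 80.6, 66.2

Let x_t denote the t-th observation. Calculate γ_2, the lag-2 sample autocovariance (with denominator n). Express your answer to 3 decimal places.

Mean x̄ = (84.7 + 70.5 + 80.1 + 72.0 + 76.1 + 70.2 + 77.2 + 70.8 + 80.6 + 66.2)/10 = 74.8400
Σ_{t=1}^{8}(x_t−x̄)(x_{t+2}−x̄) = 154.2128
γ_2 = 154.2128 / 10 = 15.421

15.421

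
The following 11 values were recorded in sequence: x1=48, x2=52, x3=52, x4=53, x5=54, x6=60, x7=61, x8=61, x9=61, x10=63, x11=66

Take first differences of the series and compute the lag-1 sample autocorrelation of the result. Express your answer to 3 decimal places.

First differences Δx: 4, 0, 1, 1, 6, 1, 0, 0, 2, 3
Mean of differences = 1.8000
Numerator Σ(Δx_t−Δx̄)(Δx_{t+1}−Δx̄) = -4.0400
Denominator Σ(Δx_t−Δx̄)² = 35.6000
r_1(Δx) = -4.0400 / 35.6000 = -0.113

-0.113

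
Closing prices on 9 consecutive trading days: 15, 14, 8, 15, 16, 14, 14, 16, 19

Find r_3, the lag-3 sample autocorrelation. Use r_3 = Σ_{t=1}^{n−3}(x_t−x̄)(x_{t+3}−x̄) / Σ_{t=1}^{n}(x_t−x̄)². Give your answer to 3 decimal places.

Mean x̄ = (15 + 14 + 8 + 15 + 16 + 14 + 14 + 16 + 19)/9 = 14.5556
Σ(x_t−x̄)(x_{t+3}−x̄) = (0.1975) + (-0.8025) + (3.6420) + (-0.2469) + (2.0864) + (-2.4691) = 2.4074
Denominator Σ(x_t−x̄)² = 68.2222
r_3 = 2.4074 / 68.2222 = 0.035

0.035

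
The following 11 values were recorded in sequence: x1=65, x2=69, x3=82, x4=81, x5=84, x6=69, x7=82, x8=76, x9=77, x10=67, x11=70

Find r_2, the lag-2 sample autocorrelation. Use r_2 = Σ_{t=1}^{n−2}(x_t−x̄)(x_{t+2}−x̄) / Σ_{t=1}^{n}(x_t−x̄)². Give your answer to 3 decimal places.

Mean x̄ = (65 + 69 + 82 + 81 + 84 + 69 + 82 + 76 + 77 + 67 + 70)/11 = 74.7273
Numerator Σ_{t=1}^{9}(x_t−x̄)(x_{t+2}−x̄) = -19.0579
Denominator Σ(x_t−x̄)² = 480.1818
r_2 = -19.0579 / 480.1818 = -0.040

-0.040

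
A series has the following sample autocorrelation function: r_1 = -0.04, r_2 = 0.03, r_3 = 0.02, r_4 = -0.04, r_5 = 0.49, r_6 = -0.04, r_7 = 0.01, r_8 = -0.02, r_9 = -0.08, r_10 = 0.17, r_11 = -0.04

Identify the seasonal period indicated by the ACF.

5

The largest autocorrelation is r_5 = 0.49, with a weaker echo at lag 10 (0.17); the remaining lags stay at or below 0.03.
The dominant spike at lag 5 indicates a seasonal period of 5.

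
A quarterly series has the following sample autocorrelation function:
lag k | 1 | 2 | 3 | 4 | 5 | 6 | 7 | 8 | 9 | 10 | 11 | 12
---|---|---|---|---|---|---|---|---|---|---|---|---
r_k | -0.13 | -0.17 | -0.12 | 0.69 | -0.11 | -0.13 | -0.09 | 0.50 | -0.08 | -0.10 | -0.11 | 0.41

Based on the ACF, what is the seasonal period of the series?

The largest autocorrelation is r_4 = 0.69, with weaker echoes at lags 8 (0.50) and 12 (0.41); the remaining lags stay at or below -0.08.
The dominant spike at lag 4 indicates a seasonal period of 4.

4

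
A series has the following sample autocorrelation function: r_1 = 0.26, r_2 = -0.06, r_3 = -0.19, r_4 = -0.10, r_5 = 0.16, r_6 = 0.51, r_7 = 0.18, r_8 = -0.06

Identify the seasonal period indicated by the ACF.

6

The largest autocorrelation is r_6 = 0.51; the remaining lags stay at or below 0.26.
The dominant spike at lag 6 indicates a seasonal period of 6.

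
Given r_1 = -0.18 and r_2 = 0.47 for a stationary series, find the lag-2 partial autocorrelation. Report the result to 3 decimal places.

φ_{22} = (r_2 − r_1²) / (1 − r_1²)
r_1² = (-0.18)² = 0.0324
Numerator = 0.47 − 0.0324 = 0.4376; denominator = 1 − 0.0324 = 0.9676
φ_{22} = 0.4376 / 0.9676 = 0.452

0.452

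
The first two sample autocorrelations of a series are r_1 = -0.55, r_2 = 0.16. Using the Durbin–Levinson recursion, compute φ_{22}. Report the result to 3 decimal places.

φ_{22} = (r_2 − r_1²) / (1 − r_1²)
r_1² = (-0.55)² = 0.3025
Numerator = 0.16 − 0.3025 = -0.1425; denominator = 1 − 0.3025 = 0.6975
φ_{22} = -0.1425 / 0.6975 = -0.204

-0.204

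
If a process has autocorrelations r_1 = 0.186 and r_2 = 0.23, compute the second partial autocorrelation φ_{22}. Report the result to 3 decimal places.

0.202

φ_{22} = (r_2 − r_1²) / (1 − r_1²)
r_1² = (0.186)² = 0.034596
Numerator = 0.23 − 0.0346 = 0.1954; denominator = 1 − 0.0346 = 0.9654
φ_{22} = 0.1954 / 0.9654 = 0.202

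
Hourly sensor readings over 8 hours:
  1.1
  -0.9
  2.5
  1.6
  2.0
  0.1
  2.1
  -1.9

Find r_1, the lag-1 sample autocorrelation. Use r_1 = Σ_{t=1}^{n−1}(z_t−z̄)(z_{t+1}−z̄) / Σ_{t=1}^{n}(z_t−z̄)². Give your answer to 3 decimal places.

-0.368

Mean z̄ = (1.1 − 0.9 + 2.5 + 1.6 + 2.0 + 0.1 + 2.1 − 1.9)/8 = 0.8250
Deviations from mean: 0.2750, -1.7250, 1.6750, 0.7750, 1.1750, -0.7250, 1.2750, -2.7250
Numerator Σ_{t=1}^{7}(z_t−z̄)(z_{t+1}−z̄) = -6.4056
Denominator Σ(z_t−z̄)² = 17.4150
r_1 = -6.4056 / 17.4150 = -0.368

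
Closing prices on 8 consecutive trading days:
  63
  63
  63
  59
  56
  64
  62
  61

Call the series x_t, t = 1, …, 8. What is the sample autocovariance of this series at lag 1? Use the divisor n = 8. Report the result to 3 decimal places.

Mean x̄ = (63 + 63 + 63 + 59 + 56 + 64 + 62 + 61)/8 = 61.3750
Σ_{t=1}^{7}(x_t−x̄)(x_{t+1}−x̄) = 1.4844
γ_1 = 1.4844 / 8 = 0.186

0.186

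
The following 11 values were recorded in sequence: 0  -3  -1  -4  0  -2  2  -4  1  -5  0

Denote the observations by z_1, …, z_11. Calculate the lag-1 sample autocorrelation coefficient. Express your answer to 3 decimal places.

Mean z̄ = (0 − 3 − 1 − 4 + 0 − 2 + 2 − 4 + 1 − 5 + 0)/11 = -1.4545
Numerator Σ_{t=1}^{10}(z_t−z̄)(z_{t+1}−z̄) = -39.3884
Denominator Σ(z_t−z̄)² = 52.7273
r_1 = -39.3884 / 52.7273 = -0.747

-0.747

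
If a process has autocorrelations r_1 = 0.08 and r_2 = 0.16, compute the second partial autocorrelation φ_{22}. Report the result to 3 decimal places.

φ_{22} = (r_2 − r_1²) / (1 − r_1²)
r_1² = (0.08)² = 0.0064
Numerator = 0.16 − 0.0064 = 0.1536; denominator = 1 − 0.0064 = 0.9936
φ_{22} = 0.1536 / 0.9936 = 0.155

0.155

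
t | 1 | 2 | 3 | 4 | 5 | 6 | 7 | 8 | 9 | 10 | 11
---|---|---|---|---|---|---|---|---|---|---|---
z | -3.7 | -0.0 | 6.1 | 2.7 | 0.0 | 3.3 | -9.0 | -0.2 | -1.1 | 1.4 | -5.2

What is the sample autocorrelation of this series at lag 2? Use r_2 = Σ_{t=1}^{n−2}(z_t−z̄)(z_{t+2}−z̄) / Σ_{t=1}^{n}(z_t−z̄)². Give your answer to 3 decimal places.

Mean z̄ = (-3.7 − 0.0 + 6.1 + 2.7 + 0.0 + 3.3 − 9.0 − 0.2 − 1.1 + 1.4 − 5.2)/11 = -0.5182
Numerator Σ_{t=1}^{9}(z_t−z̄)(z_{t+2}−z̄) = 1.4157
Denominator Σ(z_t−z̄)² = 177.3764
r_2 = 1.4157 / 177.3764 = 0.008

0.008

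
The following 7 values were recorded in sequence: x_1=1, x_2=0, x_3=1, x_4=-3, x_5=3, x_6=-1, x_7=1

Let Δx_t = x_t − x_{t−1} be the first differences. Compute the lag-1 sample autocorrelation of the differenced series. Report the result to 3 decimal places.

-0.824

First differences Δx: -1, 1, -4, 6, -4, 2
Mean of differences = 0.0000
Numerator Σ(Δx_t−Δx̄)(Δx_{t+1}−Δx̄) = -61.0000
Denominator Σ(Δx_t−Δx̄)² = 74.0000
r_1(Δx) = -61.0000 / 74.0000 = -0.824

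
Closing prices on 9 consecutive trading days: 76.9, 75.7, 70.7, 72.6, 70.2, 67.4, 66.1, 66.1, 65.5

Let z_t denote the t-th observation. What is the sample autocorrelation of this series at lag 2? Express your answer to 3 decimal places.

Mean z̄ = (76.9 + 75.7 + 70.7 + 72.6 + 70.2 + 67.4 + 66.1 + 66.1 + 65.5)/9 = 70.1333
Numerator Σ_{t=1}^{7}(z_t−z̄)(z_{t+2}−z̄) = 40.3044
Denominator Σ(z_t−z̄)² = 144.6600
r_2 = 40.3044 / 144.6600 = 0.279

0.279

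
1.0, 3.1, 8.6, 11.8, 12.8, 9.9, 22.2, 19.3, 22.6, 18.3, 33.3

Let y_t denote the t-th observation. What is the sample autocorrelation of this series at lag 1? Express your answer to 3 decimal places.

Mean ȳ = (1.0 + 3.1 + 8.6 + 11.8 + 12.8 + 9.9 + 22.2 + 19.3 + 22.6 + 18.3 + 33.3)/11 = 14.8091
Numerator Σ_{t=1}^{10}(y_t−ȳ)(y_{t+1}−ȳ) = 392.6317
Denominator Σ(y_t−ȳ)² = 893.1291
r_1 = 392.6317 / 893.1291 = 0.440

0.440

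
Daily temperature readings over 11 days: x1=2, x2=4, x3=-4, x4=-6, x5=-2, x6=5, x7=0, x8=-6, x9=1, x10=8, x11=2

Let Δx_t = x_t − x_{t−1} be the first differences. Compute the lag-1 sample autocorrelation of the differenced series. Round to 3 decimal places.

First differences Δx: 2, -8, -2, 4, 7, -5, -6, 7, 7, -6
Mean of differences = 0.0000
Numerator Σ(Δx_t−Δx̄)(Δx_{t+1}−Δx̄) = -20.0000
Denominator Σ(Δx_t−Δx̄)² = 332.0000
r_1(Δx) = -20.0000 / 332.0000 = -0.060

-0.060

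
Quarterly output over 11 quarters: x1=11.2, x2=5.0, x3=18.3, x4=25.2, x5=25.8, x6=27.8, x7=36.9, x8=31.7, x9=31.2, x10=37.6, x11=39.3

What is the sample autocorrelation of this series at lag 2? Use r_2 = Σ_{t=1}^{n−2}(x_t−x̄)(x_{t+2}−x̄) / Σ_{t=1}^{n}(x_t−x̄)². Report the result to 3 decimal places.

Mean x̄ = (11.2 + 5.0 + 18.3 + 25.2 + 25.8 + 27.8 + 36.9 + 31.7 + 31.2 + 37.6 + 39.3)/11 = 26.3636
Numerator Σ_{t=1}^{9}(x_t−x̄)(x_{t+2}−x̄) = 325.2174
Denominator Σ(x_t−x̄)² = 1211.5855
r_2 = 325.2174 / 1211.5855 = 0.268

0.268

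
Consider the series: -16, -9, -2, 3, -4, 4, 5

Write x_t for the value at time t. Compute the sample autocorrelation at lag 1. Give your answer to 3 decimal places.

Mean x̄ = (-16 − 9 − 2 + 3 − 4 + 4 + 5)/7 = -2.7143
Σ(x_t−x̄)(x_{t+1}−x̄) = (83.5102) + (-4.4898) + (4.0816) + (-7.3469) + (-8.6327) + (51.7959) = 118.9184
Denominator Σ(x_t−x̄)² = 355.4286
r_1 = 118.9184 / 355.4286 = 0.335

0.335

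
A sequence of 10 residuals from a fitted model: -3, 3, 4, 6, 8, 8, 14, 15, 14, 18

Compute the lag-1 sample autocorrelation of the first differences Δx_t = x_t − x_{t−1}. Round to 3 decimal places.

-0.362

First differences Δx: 6, 1, 2, 2, 0, 6, 1, -1, 4
Mean of differences = 2.3333
Numerator Σ(Δx_t−Δx̄)(Δx_{t+1}−Δx̄) = -18.1111
Denominator Σ(Δx_t−Δx̄)² = 50.0000
r_1(Δx) = -18.1111 / 50.0000 = -0.362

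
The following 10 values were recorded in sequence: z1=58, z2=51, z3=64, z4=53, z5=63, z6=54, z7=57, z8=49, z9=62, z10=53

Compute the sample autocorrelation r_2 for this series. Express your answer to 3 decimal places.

Mean z̄ = (58 + 51 + 64 + 53 + 63 + 54 + 57 + 49 + 62 + 53)/10 = 56.4000
Numerator Σ_{t=1}^{8}(z_t−z̄)(z_{t+2}−z̄) = 139.0800
Denominator Σ(z_t−z̄)² = 248.4000
r_2 = 139.0800 / 248.4000 = 0.560

0.560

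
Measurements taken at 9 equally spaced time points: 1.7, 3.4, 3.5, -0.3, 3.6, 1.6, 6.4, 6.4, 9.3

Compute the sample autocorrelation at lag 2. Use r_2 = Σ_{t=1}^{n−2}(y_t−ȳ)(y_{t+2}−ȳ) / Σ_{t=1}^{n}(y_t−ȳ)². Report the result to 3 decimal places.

Mean ȳ = (1.7 + 3.4 + 3.5 − 0.3 + 3.6 + 1.6 + 6.4 + 6.4 + 9.3)/9 = 3.9556
Numerator Σ_{t=1}^{7}(y_t−ȳ)(y_{t+2}−ȳ) = 20.0149
Denominator Σ(y_t−ȳ)² = 69.9022
r_2 = 20.0149 / 69.9022 = 0.286

0.286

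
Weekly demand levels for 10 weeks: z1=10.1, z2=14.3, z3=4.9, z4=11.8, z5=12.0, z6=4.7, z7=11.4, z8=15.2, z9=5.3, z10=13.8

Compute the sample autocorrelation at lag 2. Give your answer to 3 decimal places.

Mean z̄ = (10.1 + 14.3 + 4.9 + 11.8 + 12.0 + 4.7 + 11.4 + 15.2 + 5.3 + 13.8)/10 = 10.3500
Numerator Σ_{t=1}^{8}(z_t−z̄)(z_{t+2}−z̄) = -24.3350
Denominator Σ(z_t−z̄)² = 144.1450
r_2 = -24.3350 / 144.1450 = -0.169

-0.169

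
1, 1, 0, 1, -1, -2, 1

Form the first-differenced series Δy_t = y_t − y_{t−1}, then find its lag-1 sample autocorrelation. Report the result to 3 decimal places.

First differences Δy: 0, -1, 1, -2, -1, 3
Mean of differences = 0.0000
Numerator Σ(Δy_t−Δȳ)(Δy_{t+1}−Δȳ) = -4.0000
Denominator Σ(Δy_t−Δȳ)² = 16.0000
r_1(Δy) = -4.0000 / 16.0000 = -0.250

-0.250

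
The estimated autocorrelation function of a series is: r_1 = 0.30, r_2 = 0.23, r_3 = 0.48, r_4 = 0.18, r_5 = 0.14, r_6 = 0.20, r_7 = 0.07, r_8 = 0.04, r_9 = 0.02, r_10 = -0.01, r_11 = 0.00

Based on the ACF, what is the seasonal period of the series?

The largest autocorrelation is r_3 = 0.48; the remaining lags stay at or below 0.30. The elevated value at lag 1 (0.30), dropping to 0.23 at lag 2, reflects decaying short-term dependence rather than seasonality.
The dominant spike at lag 3 indicates a seasonal period of 3.

3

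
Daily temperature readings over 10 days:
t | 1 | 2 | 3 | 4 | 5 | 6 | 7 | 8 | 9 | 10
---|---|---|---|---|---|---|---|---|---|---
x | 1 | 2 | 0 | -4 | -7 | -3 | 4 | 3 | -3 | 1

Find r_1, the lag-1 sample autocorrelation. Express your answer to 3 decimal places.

Mean x̄ = (1 + 2 + 0 − 4 − 7 − 3 + 4 + 3 − 3 + 1)/10 = -0.6000
Numerator Σ_{t=1}^{9}(x_t−x̄)(x_{t+1}−x̄) = 33.8400
Denominator Σ(x_t−x̄)² = 110.4000
r_1 = 33.8400 / 110.4000 = 0.307

0.307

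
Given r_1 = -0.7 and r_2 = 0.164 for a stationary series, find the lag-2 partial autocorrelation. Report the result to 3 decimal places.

-0.639

φ_{22} = (r_2 − r_1²) / (1 − r_1²)
r_1² = (-0.7)² = 0.49
Numerator = 0.164 − 0.4900 = -0.3260; denominator = 1 − 0.4900 = 0.5100
φ_{22} = -0.3260 / 0.5100 = -0.639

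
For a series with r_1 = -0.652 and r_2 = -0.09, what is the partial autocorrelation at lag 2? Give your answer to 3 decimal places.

-0.896

φ_{22} = (r_2 − r_1²) / (1 − r_1²)
r_1² = (-0.652)² = 0.425104
Numerator = -0.09 − 0.4251 = -0.5151; denominator = 1 − 0.4251 = 0.5749
φ_{22} = -0.5151 / 0.5749 = -0.896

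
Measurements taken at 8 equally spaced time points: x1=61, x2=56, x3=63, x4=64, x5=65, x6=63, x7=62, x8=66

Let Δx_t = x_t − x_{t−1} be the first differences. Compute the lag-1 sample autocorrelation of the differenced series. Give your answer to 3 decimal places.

-0.383

First differences Δx: -5, 7, 1, 1, -2, -1, 4
Mean of differences = 0.7143
Numerator Σ(Δx_t−Δx̄)(Δx_{t+1}−Δx̄) = -35.7959
Denominator Σ(Δx_t−Δx̄)² = 93.4286
r_1(Δx) = -35.7959 / 93.4286 = -0.383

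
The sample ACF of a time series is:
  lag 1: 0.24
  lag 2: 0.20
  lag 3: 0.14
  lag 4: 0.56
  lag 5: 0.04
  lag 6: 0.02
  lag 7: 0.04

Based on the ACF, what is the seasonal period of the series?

The largest autocorrelation is r_4 = 0.56; the remaining lags stay at or below 0.24. The elevated value at lag 1 (0.24), dropping to 0.20 at lag 2, reflects decaying short-term dependence rather than seasonality.
The dominant spike at lag 4 indicates a seasonal period of 4.

4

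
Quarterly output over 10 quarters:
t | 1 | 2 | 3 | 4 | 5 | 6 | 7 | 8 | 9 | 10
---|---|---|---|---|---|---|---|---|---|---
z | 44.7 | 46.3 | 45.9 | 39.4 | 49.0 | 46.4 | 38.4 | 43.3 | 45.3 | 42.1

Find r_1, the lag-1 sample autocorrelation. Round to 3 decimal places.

-0.273

Mean z̄ = (44.7 + 46.3 + 45.9 + 39.4 + 49.0 + 46.4 + 38.4 + 43.3 + 45.3 + 42.1)/10 = 44.0800
Numerator Σ_{t=1}^{9}(z_t−z̄)(z_{t+1}−z̄) = -26.8264
Denominator Σ(z_t−z̄)² = 98.3960
r_1 = -26.8264 / 98.3960 = -0.273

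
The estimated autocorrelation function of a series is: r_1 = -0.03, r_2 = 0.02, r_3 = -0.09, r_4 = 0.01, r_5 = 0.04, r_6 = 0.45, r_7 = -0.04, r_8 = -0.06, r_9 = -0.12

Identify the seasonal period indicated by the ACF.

6

The largest autocorrelation is r_6 = 0.45; the remaining lags stay at or below 0.04.
The dominant spike at lag 6 indicates a seasonal period of 6.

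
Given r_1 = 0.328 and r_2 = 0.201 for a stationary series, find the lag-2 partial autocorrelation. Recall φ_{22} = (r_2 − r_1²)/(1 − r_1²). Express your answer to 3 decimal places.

0.105

φ_{22} = (r_2 − r_1²) / (1 − r_1²)
r_1² = (0.328)² = 0.107584
Numerator = 0.201 − 0.1076 = 0.0934; denominator = 1 − 0.1076 = 0.8924
φ_{22} = 0.0934 / 0.8924 = 0.105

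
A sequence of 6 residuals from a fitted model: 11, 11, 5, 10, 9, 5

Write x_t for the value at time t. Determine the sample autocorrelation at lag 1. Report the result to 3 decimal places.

Mean x̄ = (11 + 11 + 5 + 10 + 9 + 5)/6 = 8.5000
Deviations from mean: 2.5000, 2.5000, -3.5000, 1.5000, 0.5000, -3.5000
Σ(x_t−x̄)(x_{t+1}−x̄) = (6.2500) + (-8.7500) + (-5.2500) + (0.7500) + (-1.7500) = -8.7500
Denominator Σ(x_t−x̄)² = 39.5000
r_1 = -8.7500 / 39.5000 = -0.222

-0.222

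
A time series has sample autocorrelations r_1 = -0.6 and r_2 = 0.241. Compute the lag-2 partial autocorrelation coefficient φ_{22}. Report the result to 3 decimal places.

-0.186

φ_{22} = (r_2 − r_1²) / (1 − r_1²)
r_1² = (-0.6)² = 0.36
Numerator = 0.241 − 0.3600 = -0.1190; denominator = 1 − 0.3600 = 0.6400
φ_{22} = -0.1190 / 0.6400 = -0.186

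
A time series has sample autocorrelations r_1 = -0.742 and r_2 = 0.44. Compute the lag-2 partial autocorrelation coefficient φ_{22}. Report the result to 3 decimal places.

φ_{22} = (r_2 − r_1²) / (1 − r_1²)
r_1² = (-0.742)² = 0.550564
Numerator = 0.44 − 0.5506 = -0.1106; denominator = 1 − 0.5506 = 0.4494
φ_{22} = -0.1106 / 0.4494 = -0.246

-0.246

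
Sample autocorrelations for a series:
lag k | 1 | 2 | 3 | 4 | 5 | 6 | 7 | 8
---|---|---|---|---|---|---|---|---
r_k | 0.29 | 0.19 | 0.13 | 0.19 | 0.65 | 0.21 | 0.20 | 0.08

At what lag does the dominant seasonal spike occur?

5

The largest autocorrelation is r_5 = 0.65; the remaining lags stay at or below 0.29. The elevated value at lag 1 (0.29), dropping to 0.19 at lag 2, reflects decaying short-term dependence rather than seasonality.
The dominant spike at lag 5 indicates a seasonal period of 5.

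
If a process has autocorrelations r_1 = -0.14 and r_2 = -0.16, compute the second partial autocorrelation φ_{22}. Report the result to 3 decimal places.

φ_{22} = (r_2 − r_1²) / (1 − r_1²)
r_1² = (-0.14)² = 0.0196
Numerator = -0.16 − 0.0196 = -0.1796; denominator = 1 − 0.0196 = 0.9804
φ_{22} = -0.1796 / 0.9804 = -0.183

-0.183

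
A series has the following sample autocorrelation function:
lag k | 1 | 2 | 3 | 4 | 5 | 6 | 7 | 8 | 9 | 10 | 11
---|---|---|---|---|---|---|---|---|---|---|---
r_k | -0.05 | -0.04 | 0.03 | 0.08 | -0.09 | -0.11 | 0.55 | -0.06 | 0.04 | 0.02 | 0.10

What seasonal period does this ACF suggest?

The largest autocorrelation is r_7 = 0.55; the remaining lags stay at or below 0.10.
The dominant spike at lag 7 indicates a seasonal period of 7.

7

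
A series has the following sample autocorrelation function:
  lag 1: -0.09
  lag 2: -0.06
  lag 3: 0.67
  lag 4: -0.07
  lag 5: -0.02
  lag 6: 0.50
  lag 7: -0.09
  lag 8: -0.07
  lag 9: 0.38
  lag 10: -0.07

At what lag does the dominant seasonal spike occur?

3

The largest autocorrelation is r_3 = 0.67, with weaker echoes at lags 6 (0.50) and 9 (0.38); the remaining lags stay at or below -0.02.
The dominant spike at lag 3 indicates a seasonal period of 3.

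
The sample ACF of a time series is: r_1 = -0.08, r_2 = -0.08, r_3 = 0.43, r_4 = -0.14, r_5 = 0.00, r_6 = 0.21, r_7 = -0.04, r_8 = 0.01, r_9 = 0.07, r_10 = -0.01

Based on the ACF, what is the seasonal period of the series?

The largest autocorrelation is r_3 = 0.43, with a weaker echo at lag 6 (0.21); the remaining lags stay at or below 0.07.
The dominant spike at lag 3 indicates a seasonal period of 3.

3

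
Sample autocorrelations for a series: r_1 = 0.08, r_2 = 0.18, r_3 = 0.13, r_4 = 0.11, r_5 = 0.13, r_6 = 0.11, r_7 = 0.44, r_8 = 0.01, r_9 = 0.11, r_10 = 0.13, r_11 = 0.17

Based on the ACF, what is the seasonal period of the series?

The largest autocorrelation is r_7 = 0.44; the remaining lags stay at or below 0.18.
The dominant spike at lag 7 indicates a seasonal period of 7.

7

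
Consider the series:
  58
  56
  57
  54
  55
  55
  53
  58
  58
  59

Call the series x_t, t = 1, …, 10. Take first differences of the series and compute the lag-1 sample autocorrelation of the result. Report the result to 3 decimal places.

First differences Δx: -2, 1, -3, 1, 0, -2, 5, 0, 1
Mean of differences = 0.1111
Numerator Σ(Δx_t−Δx̄)(Δx_{t+1}−Δx̄) = -18.2346
Denominator Σ(Δx_t−Δx̄)² = 44.8889
r_1(Δx) = -18.2346 / 44.8889 = -0.406

-0.406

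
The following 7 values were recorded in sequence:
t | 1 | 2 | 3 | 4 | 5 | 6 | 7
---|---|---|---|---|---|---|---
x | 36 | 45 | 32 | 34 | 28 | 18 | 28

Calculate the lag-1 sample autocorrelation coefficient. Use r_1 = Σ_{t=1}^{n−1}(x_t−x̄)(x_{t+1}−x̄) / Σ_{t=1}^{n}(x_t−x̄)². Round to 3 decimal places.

Mean x̄ = (36 + 45 + 32 + 34 + 28 + 18 + 28)/7 = 31.5714
Deviations from mean: 4.4286, 13.4286, 0.4286, 2.4286, -3.5714, -13.5714, -3.5714
Σ(x_t−x̄)(x_{t+1}−x̄) = (59.4694) + (5.7551) + (1.0408) + (-8.6735) + (48.4694) + (48.4694) = 154.5306
Denominator Σ(x_t−x̄)² = 415.7143
r_1 = 154.5306 / 415.7143 = 0.372

0.372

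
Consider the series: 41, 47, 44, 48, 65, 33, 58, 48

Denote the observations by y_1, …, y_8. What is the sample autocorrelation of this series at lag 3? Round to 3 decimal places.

0.063

Mean ȳ = (41 + 47 + 44 + 48 + 65 + 33 + 58 + 48)/8 = 48.0000
Deviations from mean: -7.0000, -1.0000, -4.0000, 0.0000, 17.0000, -15.0000, 10.0000, 0.0000
Σ(y_t−ȳ)(y_{t+3}−ȳ) = (0.0000) + (-17.0000) + (60.0000) + (0.0000) + (0.0000) = 43.0000
Denominator Σ(y_t−ȳ)² = 680.0000
r_3 = 43.0000 / 680.0000 = 0.063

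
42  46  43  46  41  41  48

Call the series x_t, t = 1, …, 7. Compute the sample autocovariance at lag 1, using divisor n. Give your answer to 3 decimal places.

-2.493

Mean x̄ = (42 + 46 + 43 + 46 + 41 + 41 + 48)/7 = 43.8571
Σ_{t=1}^{6}(x_t−x̄)(x_{t+1}−x̄) = -17.4490
γ_1 = -17.4490 / 7 = -2.493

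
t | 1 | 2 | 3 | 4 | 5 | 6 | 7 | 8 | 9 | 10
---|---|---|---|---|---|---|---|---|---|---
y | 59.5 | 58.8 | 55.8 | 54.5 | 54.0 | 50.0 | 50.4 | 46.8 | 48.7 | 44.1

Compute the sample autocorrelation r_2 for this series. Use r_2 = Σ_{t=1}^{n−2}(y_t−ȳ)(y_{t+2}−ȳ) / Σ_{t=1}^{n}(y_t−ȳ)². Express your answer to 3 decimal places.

Mean ȳ = (59.5 + 58.8 + 55.8 + 54.5 + 54.0 + 50.0 + 50.4 + 46.8 + 48.7 + 44.1)/10 = 52.2600
Numerator Σ_{t=1}^{8}(y_t−ȳ)(y_{t+2}−ȳ) = 101.6548
Denominator Σ(y_t−ȳ)² = 233.4040
r_2 = 101.6548 / 233.4040 = 0.436

0.436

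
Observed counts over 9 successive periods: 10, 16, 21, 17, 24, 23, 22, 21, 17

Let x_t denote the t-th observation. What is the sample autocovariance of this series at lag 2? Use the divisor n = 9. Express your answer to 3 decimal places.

Mean x̄ = (10 + 16 + 21 + 17 + 24 + 23 + 22 + 21 + 17)/9 = 19.0000
Σ_{t=1}^{7}(x_t−x̄)(x_{t+2}−x̄) = 7.0000
γ_2 = 7.0000 / 9 = 0.778

0.778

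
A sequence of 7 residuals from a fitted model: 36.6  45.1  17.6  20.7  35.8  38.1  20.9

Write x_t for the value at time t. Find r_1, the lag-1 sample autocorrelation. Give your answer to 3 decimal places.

Mean x̄ = (36.6 + 45.1 + 17.6 + 20.7 + 35.8 + 38.1 + 20.9)/7 = 30.6857
Σ(x_t−x̄)(x_{t+1}−x̄) = (85.2502) + (-188.6212) + (130.6702) + (-51.0698) + (37.9188) + (-72.5541) = -58.4059
Denominator Σ(x_t−x̄)² = 690.5886
r_1 = -58.4059 / 690.5886 = -0.085

-0.085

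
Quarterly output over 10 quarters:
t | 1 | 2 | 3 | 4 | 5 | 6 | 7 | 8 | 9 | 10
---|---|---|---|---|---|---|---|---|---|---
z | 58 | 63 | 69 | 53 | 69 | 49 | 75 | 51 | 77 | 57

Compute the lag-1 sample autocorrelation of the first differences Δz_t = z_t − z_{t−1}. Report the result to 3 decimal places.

-0.887

First differences Δz: 5, 6, -16, 16, -20, 26, -24, 26, -20
Mean of differences = -0.1111
Numerator Σ(Δz_t−Δz̄)(Δz_{t+1}−Δz̄) = -2928.4568
Denominator Σ(Δz_t−Δz̄)² = 3300.8889
r_1(Δz) = -2928.4568 / 3300.8889 = -0.887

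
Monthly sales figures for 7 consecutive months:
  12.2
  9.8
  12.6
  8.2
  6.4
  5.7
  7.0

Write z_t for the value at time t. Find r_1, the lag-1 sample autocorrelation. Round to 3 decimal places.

Mean z̄ = (12.2 + 9.8 + 12.6 + 8.2 + 6.4 + 5.7 + 7.0)/7 = 8.8429
Σ(z_t−z̄)(z_{t+1}−z̄) = (3.2133) + (3.5961) + (-2.4153) + (1.5704) + (7.6776) + (5.7918) = 19.4339
Denominator Σ(z_t−z̄)² = 45.9571
r_1 = 19.4339 / 45.9571 = 0.423

0.423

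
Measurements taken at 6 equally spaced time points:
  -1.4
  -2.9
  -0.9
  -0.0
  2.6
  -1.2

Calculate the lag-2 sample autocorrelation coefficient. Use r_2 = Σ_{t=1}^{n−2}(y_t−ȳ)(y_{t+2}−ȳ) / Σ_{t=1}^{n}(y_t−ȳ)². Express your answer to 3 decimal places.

Mean ȳ = (-1.4 − 2.9 − 0.9 − 0.0 + 2.6 − 1.2)/6 = -0.6333
Deviations from mean: -0.7667, -2.2667, -0.2667, 0.6333, 3.2333, -0.5667
Numerator Σ_{t=1}^{4}(y_t−ȳ)(y_{t+2}−ȳ) = -2.4522
Denominator Σ(y_t−ȳ)² = 16.9733
r_2 = -2.4522 / 16.9733 = -0.144

-0.144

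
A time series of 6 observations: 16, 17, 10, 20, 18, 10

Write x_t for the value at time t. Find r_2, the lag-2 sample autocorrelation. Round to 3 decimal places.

-0.395

Mean x̄ = (16 + 17 + 10 + 20 + 18 + 10)/6 = 15.1667
Σ(x_t−x̄)(x_{t+2}−x̄) = (-4.3056) + (8.8611) + (-14.6389) + (-24.9722) = -35.0556
Denominator Σ(x_t−x̄)² = 88.8333
r_2 = -35.0556 / 88.8333 = -0.395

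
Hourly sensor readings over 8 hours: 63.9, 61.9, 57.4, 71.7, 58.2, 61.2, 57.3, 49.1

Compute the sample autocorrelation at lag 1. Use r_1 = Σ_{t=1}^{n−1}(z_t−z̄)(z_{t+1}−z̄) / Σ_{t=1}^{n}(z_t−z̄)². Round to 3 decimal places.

Mean z̄ = (63.9 + 61.9 + 57.4 + 71.7 + 58.2 + 61.2 + 57.3 + 49.1)/8 = 60.0875
Deviations from mean: 3.8125, 1.8125, -2.6875, 11.6125, -1.8875, 1.1125, -2.7875, -10.9875
Σ(z_t−z̄)(z_{t+1}−z̄) = (6.9102) + (-4.8711) + (-31.2086) + (-21.9186) + (-2.0998) + (-3.1011) + (30.6277) = -25.6614
Denominator Σ(z_t−z̄)² = 293.1888
r_1 = -25.6614 / 293.1888 = -0.088

-0.088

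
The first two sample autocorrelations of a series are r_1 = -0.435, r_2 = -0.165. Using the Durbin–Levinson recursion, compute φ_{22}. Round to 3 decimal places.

φ_{22} = (r_2 − r_1²) / (1 − r_1²)
r_1² = (-0.435)² = 0.189225
Numerator = -0.165 − 0.1892 = -0.3542; denominator = 1 − 0.1892 = 0.8108
φ_{22} = -0.3542 / 0.8108 = -0.437

-0.437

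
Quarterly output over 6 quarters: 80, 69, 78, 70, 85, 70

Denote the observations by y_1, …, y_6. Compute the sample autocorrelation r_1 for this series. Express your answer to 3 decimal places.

Mean ȳ = (80 + 69 + 78 + 70 + 85 + 70)/6 = 75.3333
Numerator Σ_{t=1}^{5}(y_t−ȳ)(y_{t+1}−ȳ) = -163.7778
Denominator Σ(y_t−ȳ)² = 219.3333
r_1 = -163.7778 / 219.3333 = -0.747

-0.747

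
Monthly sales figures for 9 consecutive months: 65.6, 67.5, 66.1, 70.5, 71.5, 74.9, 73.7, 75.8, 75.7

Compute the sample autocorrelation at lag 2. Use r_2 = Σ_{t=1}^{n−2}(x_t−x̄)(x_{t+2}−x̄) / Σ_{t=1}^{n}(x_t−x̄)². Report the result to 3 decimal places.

Mean x̄ = (65.6 + 67.5 + 66.1 + 70.5 + 71.5 + 74.9 + 73.7 + 75.8 + 75.7)/9 = 71.2556
Σ(x_t−x̄)(x_{t+2}−x̄) = (29.1575) + (2.8375) + (-1.2602) + (-2.7536) + (0.5975) + (16.5620) + (10.8642) = 56.0049
Denominator Σ(x_t−x̄)² = 132.9622
r_2 = 56.0049 / 132.9622 = 0.421

0.421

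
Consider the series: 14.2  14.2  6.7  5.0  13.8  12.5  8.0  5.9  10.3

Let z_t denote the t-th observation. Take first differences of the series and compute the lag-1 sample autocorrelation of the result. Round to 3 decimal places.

First differences Δz: 0.0, -7.5, -1.7, 8.8, -1.3, -4.5, -2.1, 4.4
Mean of differences = -0.4875
Numerator Σ(Δz_t−Δz̄)(Δz_{t+1}−Δz̄) = -11.8739
Denominator Σ(Δz_t−Δz̄)² = 180.3888
r_1(Δz) = -11.8739 / 180.3888 = -0.066

-0.066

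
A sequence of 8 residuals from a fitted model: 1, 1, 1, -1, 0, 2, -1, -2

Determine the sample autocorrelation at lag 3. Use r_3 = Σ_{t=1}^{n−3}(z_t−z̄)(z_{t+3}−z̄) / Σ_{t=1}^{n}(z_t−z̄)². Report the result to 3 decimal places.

0.161

Mean z̄ = (1 + 1 + 1 − 1 + 0 + 2 − 1 − 2)/8 = 0.1250
Deviations from mean: 0.8750, 0.8750, 0.8750, -1.1250, -0.1250, 1.8750, -1.1250, -2.1250
Numerator Σ_{t=1}^{5}(z_t−z̄)(z_{t+3}−z̄) = 2.0781
Denominator Σ(z_t−z̄)² = 12.8750
r_3 = 2.0781 / 12.8750 = 0.161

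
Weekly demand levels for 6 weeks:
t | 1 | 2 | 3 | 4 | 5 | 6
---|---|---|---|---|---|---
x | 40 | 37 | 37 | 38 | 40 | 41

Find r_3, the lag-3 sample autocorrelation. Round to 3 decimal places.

Mean x̄ = (40 + 37 + 37 + 38 + 40 + 41)/6 = 38.8333
Deviations from mean: 1.1667, -1.8333, -1.8333, -0.8333, 1.1667, 2.1667
Σ(x_t−x̄)(x_{t+3}−x̄) = (-0.9722) + (-2.1389) + (-3.9722) = -7.0833
Denominator Σ(x_t−x̄)² = 14.8333
r_3 = -7.0833 / 14.8333 = -0.478

-0.478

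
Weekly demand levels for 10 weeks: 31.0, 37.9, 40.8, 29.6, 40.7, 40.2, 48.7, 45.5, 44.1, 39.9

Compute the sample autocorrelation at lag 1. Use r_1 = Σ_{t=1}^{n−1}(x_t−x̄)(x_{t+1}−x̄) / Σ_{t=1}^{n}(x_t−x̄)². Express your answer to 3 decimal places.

Mean x̄ = (31.0 + 37.9 + 40.8 + 29.6 + 40.7 + 40.2 + 48.7 + 45.5 + 44.1 + 39.9)/10 = 39.8400
Numerator Σ_{t=1}^{9}(x_t−x̄)(x_{t+1}−x̄) = 74.6644
Denominator Σ(x_t−x̄)² = 317.2440
r_1 = 74.6644 / 317.2440 = 0.235

0.235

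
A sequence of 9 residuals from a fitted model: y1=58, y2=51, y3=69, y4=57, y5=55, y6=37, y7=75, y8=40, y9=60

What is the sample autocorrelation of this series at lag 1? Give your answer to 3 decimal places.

Mean ȳ = (58 + 51 + 69 + 57 + 55 + 37 + 75 + 40 + 60)/9 = 55.7778
Numerator Σ_{t=1}^{8}(y_t−ȳ)(y_{t+1}−ȳ) = -774.8272
Denominator Σ(y_t−ȳ)² = 1193.5556
r_1 = -774.8272 / 1193.5556 = -0.649

-0.649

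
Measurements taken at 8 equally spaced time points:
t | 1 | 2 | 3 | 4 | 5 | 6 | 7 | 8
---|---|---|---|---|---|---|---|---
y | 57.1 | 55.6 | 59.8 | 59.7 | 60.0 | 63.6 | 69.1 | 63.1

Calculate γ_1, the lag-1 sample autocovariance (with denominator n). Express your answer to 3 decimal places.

8.234

Mean ȳ = (57.1 + 55.6 + 59.8 + 59.7 + 60.0 + 63.6 + 69.1 + 63.1)/8 = 61.0000
Σ_{t=1}^{7}(y_t−ȳ)(y_{t+1}−ȳ) = 65.8700
γ_1 = 65.8700 / 8 = 8.234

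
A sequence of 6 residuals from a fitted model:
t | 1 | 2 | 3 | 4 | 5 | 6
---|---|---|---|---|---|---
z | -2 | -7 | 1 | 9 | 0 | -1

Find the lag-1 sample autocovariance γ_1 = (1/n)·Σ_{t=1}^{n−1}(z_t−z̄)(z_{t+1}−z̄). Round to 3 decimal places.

2.667

Mean z̄ = (-2 − 7 + 1 + 9 + 0 − 1)/6 = 0.0000
Σ_{t=1}^{5}(z_t−z̄)(z_{t+1}−z̄) = 16.0000
γ_1 = 16.0000 / 6 = 2.667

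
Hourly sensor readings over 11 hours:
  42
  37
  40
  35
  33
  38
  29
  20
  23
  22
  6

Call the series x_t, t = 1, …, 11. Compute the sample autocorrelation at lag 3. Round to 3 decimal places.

Mean x̄ = (42 + 37 + 40 + 35 + 33 + 38 + 29 + 20 + 23 + 22 + 6)/11 = 29.5455
Numerator Σ_{t=1}^{8}(x_t−x̄)(x_{t+3}−x̄) = 319.6529
Denominator Σ(x_t−x̄)² = 1178.7273
r_3 = 319.6529 / 1178.7273 = 0.271

0.271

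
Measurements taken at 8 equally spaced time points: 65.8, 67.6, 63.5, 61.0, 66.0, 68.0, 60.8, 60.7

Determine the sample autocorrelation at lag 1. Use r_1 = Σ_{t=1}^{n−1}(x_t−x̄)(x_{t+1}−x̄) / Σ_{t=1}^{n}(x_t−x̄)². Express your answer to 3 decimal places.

0.081

Mean x̄ = (65.8 + 67.6 + 63.5 + 61.0 + 66.0 + 68.0 + 60.8 + 60.7)/8 = 64.1750
Deviations from mean: 1.6250, 3.4250, -0.6750, -3.1750, 1.8250, 3.8250, -3.3750, -3.4750
Σ(x_t−x̄)(x_{t+1}−x̄) = (5.5656) + (-2.3119) + (2.1431) + (-5.7944) + (6.9806) + (-12.9094) + (11.7281) = 5.4019
Denominator Σ(x_t−x̄)² = 66.3350
r_1 = 5.4019 / 66.3350 = 0.081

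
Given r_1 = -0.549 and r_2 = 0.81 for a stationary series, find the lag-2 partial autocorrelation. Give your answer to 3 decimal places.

0.728

φ_{22} = (r_2 − r_1²) / (1 − r_1²)
r_1² = (-0.549)² = 0.301401
Numerator = 0.81 − 0.3014 = 0.5086; denominator = 1 − 0.3014 = 0.6986
φ_{22} = 0.5086 / 0.6986 = 0.728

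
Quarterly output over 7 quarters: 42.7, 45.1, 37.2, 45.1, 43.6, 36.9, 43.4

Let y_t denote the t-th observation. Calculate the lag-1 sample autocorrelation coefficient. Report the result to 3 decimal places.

-0.518

Mean ȳ = (42.7 + 45.1 + 37.2 + 45.1 + 43.6 + 36.9 + 43.4)/7 = 42.0000
Numerator Σ_{t=1}^{6}(y_t−ȳ)(y_{t+1}−ȳ) = -37.9300
Denominator Σ(y_t−ȳ)² = 73.2800
r_1 = -37.9300 / 73.2800 = -0.518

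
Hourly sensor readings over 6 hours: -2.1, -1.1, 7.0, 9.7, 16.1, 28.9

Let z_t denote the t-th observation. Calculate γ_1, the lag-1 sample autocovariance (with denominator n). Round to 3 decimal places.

Mean z̄ = (-2.1 − 1.1 + 7.0 + 9.7 + 16.1 + 28.9)/6 = 9.7500
Deviations: -11.8500, -10.8500, -2.7500, -0.0500, 6.3500, 19.1500
Σ_{t=1}^{5}(z_t−z̄)(z_{t+1}−z̄) = 279.8325
γ_1 = 279.8325 / 6 = 46.639

46.639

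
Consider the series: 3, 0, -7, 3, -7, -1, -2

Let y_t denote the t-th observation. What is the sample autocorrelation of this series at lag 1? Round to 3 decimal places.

-0.524

Mean ȳ = (3 + 0 − 7 + 3 − 7 − 1 − 2)/7 = -1.5714
Deviations from mean: 4.5714, 1.5714, -5.4286, 4.5714, -5.4286, 0.5714, -0.4286
Σ(y_t−ȳ)(y_{t+1}−ȳ) = (7.1837) + (-8.5306) + (-24.8163) + (-24.8163) + (-3.1020) + (-0.2449) = -54.3265
Denominator Σ(y_t−ȳ)² = 103.7143
r_1 = -54.3265 / 103.7143 = -0.524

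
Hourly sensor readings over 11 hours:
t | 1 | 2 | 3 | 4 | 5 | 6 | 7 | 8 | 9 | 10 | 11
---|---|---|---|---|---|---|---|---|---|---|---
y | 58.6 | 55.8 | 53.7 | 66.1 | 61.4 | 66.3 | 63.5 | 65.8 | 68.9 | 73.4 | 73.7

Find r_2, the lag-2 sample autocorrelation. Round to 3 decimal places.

Mean ȳ = (58.6 + 55.8 + 53.7 + 66.1 + 61.4 + 66.3 + 63.5 + 65.8 + 68.9 + 73.4 + 73.7)/11 = 64.2909
Numerator Σ_{t=1}^{9}(y_t−ȳ)(y_{t+2}−ȳ) = 137.9498
Denominator Σ(y_t−ȳ)² = 427.9691
r_2 = 137.9498 / 427.9691 = 0.322

0.322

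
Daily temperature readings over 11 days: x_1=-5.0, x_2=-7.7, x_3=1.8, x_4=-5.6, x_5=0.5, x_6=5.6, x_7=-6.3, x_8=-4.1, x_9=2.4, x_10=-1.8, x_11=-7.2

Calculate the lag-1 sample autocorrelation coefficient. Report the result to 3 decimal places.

Mean x̄ = (-5.0 − 7.7 + 1.8 − 5.6 + 0.5 + 5.6 − 6.3 − 4.1 + 2.4 − 1.8 − 7.2)/11 = -2.4909
Numerator Σ_{t=1}^{10}(x_t−x̄)(x_{t+1}−x̄) = -40.1564
Denominator Σ(x_t−x̄)² = 199.5891
r_1 = -40.1564 / 199.5891 = -0.201

-0.201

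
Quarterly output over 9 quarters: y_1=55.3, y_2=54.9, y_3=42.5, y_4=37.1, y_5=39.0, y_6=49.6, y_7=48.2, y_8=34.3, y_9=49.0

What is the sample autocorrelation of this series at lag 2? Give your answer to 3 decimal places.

-0.378

Mean ȳ = (55.3 + 54.9 + 42.5 + 37.1 + 39.0 + 49.6 + 48.2 + 34.3 + 49.0)/9 = 45.5444
Σ(y_t−ȳ)(y_{t+2}−ȳ) = (-29.7002) + (-79.0025) + (19.9242) + (-34.2469) + (-17.3791) + (-45.6025) + (9.1764) = -176.8306
Denominator Σ(y_t−ȳ)² = 467.9822
r_2 = -176.8306 / 467.9822 = -0.378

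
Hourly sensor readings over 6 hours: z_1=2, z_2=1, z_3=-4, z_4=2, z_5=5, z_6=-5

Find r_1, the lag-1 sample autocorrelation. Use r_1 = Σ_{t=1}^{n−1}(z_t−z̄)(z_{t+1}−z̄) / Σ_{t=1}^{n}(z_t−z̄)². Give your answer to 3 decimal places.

-0.343

Mean z̄ = (2 + 1 − 4 + 2 + 5 − 5)/6 = 0.1667
Numerator Σ_{t=1}^{5}(z_t−z̄)(z_{t+1}−z̄) = -25.6944
Denominator Σ(z_t−z̄)² = 74.8333
r_1 = -25.6944 / 74.8333 = -0.343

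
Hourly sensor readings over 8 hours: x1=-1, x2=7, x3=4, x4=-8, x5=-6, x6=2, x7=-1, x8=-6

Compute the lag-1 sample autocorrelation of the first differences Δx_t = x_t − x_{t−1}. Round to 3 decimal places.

First differences Δx: 8, -3, -12, 2, 8, -3, -5
Mean of differences = -0.7143
Numerator Σ(Δx_t−Δx̄)(Δx_{t+1}−Δx̄) = -11.2245
Denominator Σ(Δx_t−Δx̄)² = 315.4286
r_1(Δx) = -11.2245 / 315.4286 = -0.036

-0.036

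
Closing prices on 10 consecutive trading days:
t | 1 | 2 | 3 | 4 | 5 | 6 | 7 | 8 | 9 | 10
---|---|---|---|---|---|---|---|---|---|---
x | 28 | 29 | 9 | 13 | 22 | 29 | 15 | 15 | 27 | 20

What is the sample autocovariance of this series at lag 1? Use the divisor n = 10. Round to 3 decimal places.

Mean x̄ = (28 + 29 + 9 + 13 + 22 + 29 + 15 + 15 + 27 + 20)/10 = 20.7000
Σ_{t=1}^{9}(x_t−x̄)(x_{t+1}−x̄) = -0.7900
γ_1 = -0.7900 / 10 = -0.079

-0.079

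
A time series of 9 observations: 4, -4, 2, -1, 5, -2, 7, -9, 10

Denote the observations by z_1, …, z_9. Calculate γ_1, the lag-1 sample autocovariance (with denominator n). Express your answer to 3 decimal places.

-23.012

Mean z̄ = (4 − 4 + 2 − 1 + 5 − 2 + 7 − 9 + 10)/9 = 1.3333
Σ_{t=1}^{8}(z_t−z̄)(z_{t+1}−z̄) = -207.1111
γ_1 = -207.1111 / 9 = -23.012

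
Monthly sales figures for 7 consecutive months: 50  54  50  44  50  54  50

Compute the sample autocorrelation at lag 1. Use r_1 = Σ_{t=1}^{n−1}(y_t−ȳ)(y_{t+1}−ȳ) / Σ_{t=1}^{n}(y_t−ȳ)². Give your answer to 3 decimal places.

-0.010

Mean ȳ = (50 + 54 + 50 + 44 + 50 + 54 + 50)/7 = 50.2857
Σ(y_t−ȳ)(y_{t+1}−ȳ) = (-1.0612) + (-1.0612) + (1.7959) + (1.7959) + (-1.0612) + (-1.0612) = -0.6531
Denominator Σ(y_t−ȳ)² = 67.4286
r_1 = -0.6531 / 67.4286 = -0.010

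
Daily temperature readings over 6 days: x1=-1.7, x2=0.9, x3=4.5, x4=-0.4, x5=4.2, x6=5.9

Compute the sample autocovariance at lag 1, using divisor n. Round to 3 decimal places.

Mean x̄ = (-1.7 + 0.9 + 4.5 − 0.4 + 4.2 + 5.9)/6 = 2.2333
Σ_{t=1}^{5}(x_t−x̄)(x_{t+1}−x̄) = -1.7144
γ_1 = -1.7144 / 6 = -0.286

-0.286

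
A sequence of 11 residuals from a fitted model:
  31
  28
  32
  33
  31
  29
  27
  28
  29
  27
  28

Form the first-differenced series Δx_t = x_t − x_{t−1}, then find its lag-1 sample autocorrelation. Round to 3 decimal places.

-0.168

First differences Δx: -3, 4, 1, -2, -2, -2, 1, 1, -2, 1
Mean of differences = -0.3000
Numerator Σ(Δx_t−Δx̄)(Δx_{t+1}−Δx̄) = -7.3900
Denominator Σ(Δx_t−Δx̄)² = 44.1000
r_1(Δx) = -7.3900 / 44.1000 = -0.168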